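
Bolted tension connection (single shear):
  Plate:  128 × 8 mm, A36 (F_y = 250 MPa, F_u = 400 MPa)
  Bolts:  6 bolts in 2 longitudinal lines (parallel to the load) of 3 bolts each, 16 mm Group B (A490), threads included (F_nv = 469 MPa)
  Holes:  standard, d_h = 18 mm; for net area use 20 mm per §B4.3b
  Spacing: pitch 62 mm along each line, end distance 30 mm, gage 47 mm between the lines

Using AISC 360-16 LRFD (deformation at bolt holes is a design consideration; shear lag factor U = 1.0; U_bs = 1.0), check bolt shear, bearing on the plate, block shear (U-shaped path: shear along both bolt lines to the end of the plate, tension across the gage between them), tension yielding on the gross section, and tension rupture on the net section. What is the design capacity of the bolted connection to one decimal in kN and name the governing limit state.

211.2 kN (net-section rupture governs)

Bolt shear: A_b = π(16)²/4 = 201.06 mm². φR_n = 0.75 × 469 × 201.06 × 6 × 1 = 424.3 kN.
Bearing (8 mm plate, F_u = 400 MPa): end bolts L_c = 30 − 18/2 = 21, R_n = min(1.2×21×8×400, 2.4×16×8×400) = 80.64 kN/bolt; interior L_c = 62 − 18 = 44, R_n = 122.88 kN/bolt. φR_n = 0.75 × (2×80.64 + 4×122.88) = 489.6 kN.
Block shear: shear path 2×[30+2×62] = 2×154 mm, A_gv = 2464, A_nv = 2×(154 − 2.5×20)×8 = 1664 mm²; tension across gage: (47 − 1×20)×8 = 216 mm². R_n = min(0.6×400×1664, 0.6×250×2464) + 1.0×400×216 = min(399.36, 369.6) + 86.4 = 456 kN. φR_n = 0.75 × 456 = 342.0 kN.
Tension yield (gross): A_g = 128×8 = 1024 mm². φR_n = 0.90 × 250 × 1024 = 230.4 kN.
Tension rupture (net): A_n = (128 − 2×20)×8 = 704 mm² (U = 1.0, A_e = A_n). φR_n = 0.75 × 400 × 704 = 211.2 kN.
Governing: min(424.3, 489.6, 342.0, 230.4, 211.2) = 211.2 kN → net-section rupture.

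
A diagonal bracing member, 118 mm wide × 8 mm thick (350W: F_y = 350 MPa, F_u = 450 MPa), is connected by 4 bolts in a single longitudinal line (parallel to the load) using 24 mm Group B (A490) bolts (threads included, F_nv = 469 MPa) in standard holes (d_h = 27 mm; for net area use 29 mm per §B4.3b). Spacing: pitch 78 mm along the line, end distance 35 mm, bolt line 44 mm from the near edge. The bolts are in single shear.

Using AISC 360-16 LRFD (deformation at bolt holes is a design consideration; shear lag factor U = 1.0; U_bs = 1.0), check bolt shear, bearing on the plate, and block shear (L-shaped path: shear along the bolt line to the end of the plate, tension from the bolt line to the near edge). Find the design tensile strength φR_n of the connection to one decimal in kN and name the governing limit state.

351.0 kN (block shear governs)

Bolt shear: A_b = π(24)²/4 = 452.39 mm². φR_n = 0.75 × 469 × 452.39 × 4 × 1 = 636.5 kN.
Bearing (8 mm plate, F_u = 450 MPa): end bolts L_c = 35 − 27/2 = 21.5, R_n = min(1.2×21.5×8×450, 2.4×24×8×450) = 92.88 kN/bolt; interior L_c = 78 − 27 = 51, R_n = 207.36 kN/bolt. φR_n = 0.75 × (1×92.88 + 3×207.36) = 536.2 kN.
Block shear: shear path 1×[35+3×78] = 1×269 mm, A_gv = 2152, A_nv = 1×(269 − 3.5×29)×8 = 1340 mm²; tension to near edge: (44 − 0.5×29)×8 = 236 mm². R_n = min(0.6×450×1340, 0.6×350×2152) + 1.0×450×236 = min(361.8, 451.92) + 106.2 = 468 kN. φR_n = 0.75 × 468 = 351.0 kN.
Governing: min(636.5, 536.2, 351.0) = 351.0 kN → block shear.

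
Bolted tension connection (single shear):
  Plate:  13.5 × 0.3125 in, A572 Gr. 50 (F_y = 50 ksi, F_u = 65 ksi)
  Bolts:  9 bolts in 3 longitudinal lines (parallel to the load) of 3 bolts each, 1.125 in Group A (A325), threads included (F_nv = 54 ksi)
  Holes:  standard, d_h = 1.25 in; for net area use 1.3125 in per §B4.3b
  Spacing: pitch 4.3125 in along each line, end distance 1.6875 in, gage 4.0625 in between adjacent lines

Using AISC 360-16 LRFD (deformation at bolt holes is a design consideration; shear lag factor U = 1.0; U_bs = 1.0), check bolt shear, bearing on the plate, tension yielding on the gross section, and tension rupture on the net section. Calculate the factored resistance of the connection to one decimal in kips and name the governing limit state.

Bolt shear: A_b = π(1.125)²/4 = 0.99402 in². φR_n = 0.75 × 54 × 0.99402 × 9 × 1 = 362.3 kips.
Bearing (0.3125 in plate, F_u = 65 ksi): end bolts L_c = 1.6875 − 1.25/2 = 1.0625, R_n = min(1.2×1.0625×0.3125×65, 2.4×1.125×0.3125×65) = 25.898 kips/bolt; interior L_c = 4.3125 − 1.25 = 3.0625, R_n = 54.844 kips/bolt. φR_n = 0.75 × (3×25.898 + 6×54.844) = 305.1 kips.
Tension yield (gross): A_g = 13.5×0.3125 = 4.2188 in². φR_n = 0.90 × 50 × 4.2188 = 189.8 kips.
Tension rupture (net): A_n = (13.5 − 3×1.3125)×0.3125 = 2.9883 in² (U = 1.0, A_e = A_n). φR_n = 0.75 × 65 × 2.9883 = 145.7 kips.
Governing: min(362.3, 305.1, 189.8, 145.7) = 145.7 kips → net-section rupture.

145.7 kips (net-section rupture governs)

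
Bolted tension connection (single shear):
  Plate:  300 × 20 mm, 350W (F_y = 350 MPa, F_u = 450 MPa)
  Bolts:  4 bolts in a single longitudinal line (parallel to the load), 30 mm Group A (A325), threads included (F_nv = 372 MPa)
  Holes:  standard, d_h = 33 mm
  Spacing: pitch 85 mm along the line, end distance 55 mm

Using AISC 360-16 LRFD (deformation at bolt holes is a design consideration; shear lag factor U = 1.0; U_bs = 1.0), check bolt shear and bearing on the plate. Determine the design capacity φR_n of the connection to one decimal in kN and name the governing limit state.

788.9 kN (bolt shear governs)

Bolt shear: A_b = π(30)²/4 = 706.86 mm². φR_n = 0.75 × 372 × 706.86 × 4 × 1 = 788.9 kN.
Bearing (20 mm plate, F_u = 450 MPa): end bolts L_c = 55 − 33/2 = 38.5, R_n = min(1.2×38.5×20×450, 2.4×30×20×450) = 415.8 kN/bolt; interior L_c = 85 − 33 = 52, R_n = 561.6 kN/bolt. φR_n = 0.75 × (1×415.8 + 3×561.6) = 1575.5 kN.
Governing: min(788.9, 1575.5) = 788.9 kN → bolt shear.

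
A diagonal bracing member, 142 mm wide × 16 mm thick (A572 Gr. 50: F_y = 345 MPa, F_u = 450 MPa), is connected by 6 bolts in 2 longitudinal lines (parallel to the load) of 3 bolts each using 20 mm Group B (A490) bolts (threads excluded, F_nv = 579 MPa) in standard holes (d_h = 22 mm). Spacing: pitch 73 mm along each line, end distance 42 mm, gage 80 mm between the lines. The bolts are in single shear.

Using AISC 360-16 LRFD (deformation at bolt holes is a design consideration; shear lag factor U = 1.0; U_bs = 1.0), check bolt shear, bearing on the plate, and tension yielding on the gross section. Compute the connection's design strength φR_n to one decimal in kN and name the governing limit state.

Bolt shear: A_b = π(20)²/4 = 314.16 mm². φR_n = 0.75 × 579 × 314.16 × 6 × 1 = 818.5 kN.
Bearing (16 mm plate, F_u = 450 MPa): end bolts L_c = 42 − 22/2 = 31, R_n = min(1.2×31×16×450, 2.4×20×16×450) = 267.84 kN/bolt; interior L_c = 73 − 22 = 51, R_n = 345.6 kN/bolt. φR_n = 0.75 × (2×267.84 + 4×345.6) = 1438.6 kN.
Tension yield (gross): A_g = 142×16 = 2272 mm². φR_n = 0.90 × 345 × 2272 = 705.5 kN.
Governing: min(818.5, 1438.6, 705.5) = 705.5 kN → gross-section yield.

705.5 kN (gross-section yield governs)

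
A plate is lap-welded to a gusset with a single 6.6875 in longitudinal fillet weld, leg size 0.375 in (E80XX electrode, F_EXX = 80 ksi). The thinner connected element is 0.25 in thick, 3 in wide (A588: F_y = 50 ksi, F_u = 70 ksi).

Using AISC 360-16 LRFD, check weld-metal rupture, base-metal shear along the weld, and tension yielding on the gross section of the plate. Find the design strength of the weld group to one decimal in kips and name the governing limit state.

33.8 kips (gross-section yield governs)

Weld metal: throat = 0.707×0.375 = 0.26513 in, L = 6.6875 in. φR_n = 0.75 × 0.6 × 80 × 0.26513 × 6.6875 = 63.8 kips.
Base metal shear (0.25 in plate): yield φR_n = 1.0×0.6×50×0.25×6.6875 = 50.2 kips; rupture φR_n = 0.75×0.6×70×0.25×6.6875 = 52.7 kips; take 50.2 kips (yield).
Tension yield (gross): A_g = 3×0.25 = 0.75 in². φR_n = 0.90 × 50 × 0.75 = 33.8 kips.
Governing: min(63.8, 50.2, 33.8) = 33.8 kips → gross-section yield.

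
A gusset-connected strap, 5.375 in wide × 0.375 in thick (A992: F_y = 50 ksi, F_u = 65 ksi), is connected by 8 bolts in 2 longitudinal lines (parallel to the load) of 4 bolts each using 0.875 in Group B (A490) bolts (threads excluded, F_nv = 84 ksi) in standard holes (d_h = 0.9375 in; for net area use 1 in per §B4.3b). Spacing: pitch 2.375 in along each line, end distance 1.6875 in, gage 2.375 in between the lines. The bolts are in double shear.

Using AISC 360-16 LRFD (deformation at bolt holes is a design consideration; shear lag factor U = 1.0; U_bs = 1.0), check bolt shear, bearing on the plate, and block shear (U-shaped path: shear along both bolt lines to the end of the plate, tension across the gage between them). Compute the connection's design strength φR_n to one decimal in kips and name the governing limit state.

Bolt shear: A_b = π(0.875)²/4 = 0.60132 in². φR_n = 0.75 × 84 × 0.60132 × 8 × 2 = 606.1 kips.
Bearing (0.375 in plate, F_u = 65 ksi): end bolts L_c = 1.6875 − 0.9375/2 = 1.21875, R_n = min(1.2×1.21875×0.375×65, 2.4×0.875×0.375×65) = 35.648 kips/bolt; interior L_c = 2.375 − 0.9375 = 1.4375, R_n = 42.047 kips/bolt. φR_n = 0.75 × (2×35.648 + 6×42.047) = 242.7 kips.
Block shear: shear path 2×[1.6875+3×2.375] = 2×8.8125 in, A_gv = 6.6094, A_nv = 2×(8.8125 − 3.5×1)×0.375 = 3.9844 in²; tension across gage: (2.375 − 1×1)×0.375 = 0.51563 in². R_n = min(0.6×65×3.9844, 0.6×50×6.6094) + 1.0×65×0.51563 = min(155.39, 198.28) + 33.516 = 188.91 kips. φR_n = 0.75 × 188.91 = 141.7 kips.
Governing: min(606.1, 242.7, 141.7) = 141.7 kips → block shear.

141.7 kips (block shear governs)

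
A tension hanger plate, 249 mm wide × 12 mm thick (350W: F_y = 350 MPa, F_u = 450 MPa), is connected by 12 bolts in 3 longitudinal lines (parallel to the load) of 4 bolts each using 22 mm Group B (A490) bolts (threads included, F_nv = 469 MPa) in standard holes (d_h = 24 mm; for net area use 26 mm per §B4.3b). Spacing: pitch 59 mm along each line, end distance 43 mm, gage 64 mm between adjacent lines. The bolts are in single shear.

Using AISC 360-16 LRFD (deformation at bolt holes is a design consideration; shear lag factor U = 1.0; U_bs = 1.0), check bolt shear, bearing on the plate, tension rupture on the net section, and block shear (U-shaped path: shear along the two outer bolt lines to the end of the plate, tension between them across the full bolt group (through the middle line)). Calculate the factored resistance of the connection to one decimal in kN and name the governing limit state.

Bolt shear: A_b = π(22)²/4 = 380.13 mm². φR_n = 0.75 × 469 × 380.13 × 12 × 1 = 1604.5 kN.
Bearing (12 mm plate, F_u = 450 MPa): end bolts L_c = 43 − 24/2 = 31, R_n = min(1.2×31×12×450, 2.4×22×12×450) = 200.88 kN/bolt; interior L_c = 59 − 24 = 35, R_n = 226.8 kN/bolt. φR_n = 0.75 × (3×200.88 + 9×226.8) = 1982.9 kN.
Tension rupture (net): A_n = (249 − 3×26)×12 = 2052 mm² (U = 1.0, A_e = A_n). φR_n = 0.75 × 450 × 2052 = 692.6 kN.
Block shear: shear path 2×[43+3×59] = 2×220 mm, A_gv = 5280, A_nv = 2×(220 − 3.5×26)×12 = 3096 mm²; tension across gage: (128 − 2×26)×12 = 912 mm². R_n = min(0.6×450×3096, 0.6×350×5280) + 1.0×450×912 = min(835.92, 1108.8) + 410.4 = 1246.3 kN. φR_n = 0.75 × 1246.3 = 934.7 kN.
Governing: min(1604.5, 1982.9, 692.6, 934.7) = 692.6 kN → net-section rupture.

692.6 kN (net-section rupture governs)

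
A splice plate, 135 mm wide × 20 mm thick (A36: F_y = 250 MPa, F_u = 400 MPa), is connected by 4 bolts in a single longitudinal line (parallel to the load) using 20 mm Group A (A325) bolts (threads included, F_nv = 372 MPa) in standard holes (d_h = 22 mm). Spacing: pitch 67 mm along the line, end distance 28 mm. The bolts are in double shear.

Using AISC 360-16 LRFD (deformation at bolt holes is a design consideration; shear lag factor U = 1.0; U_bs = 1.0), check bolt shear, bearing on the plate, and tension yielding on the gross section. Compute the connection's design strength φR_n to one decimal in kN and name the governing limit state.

Bolt shear: A_b = π(20)²/4 = 314.16 mm². φR_n = 0.75 × 372 × 314.16 × 4 × 2 = 701.2 kN.
Bearing (20 mm plate, F_u = 400 MPa): end bolts L_c = 28 − 22/2 = 17, R_n = min(1.2×17×20×400, 2.4×20×20×400) = 163.2 kN/bolt; interior L_c = 67 − 22 = 45, R_n = 384 kN/bolt. φR_n = 0.75 × (1×163.2 + 3×384) = 986.4 kN.
Tension yield (gross): A_g = 135×20 = 2700 mm². φR_n = 0.90 × 250 × 2700 = 607.5 kN.
Governing: min(701.2, 986.4, 607.5) = 607.5 kN → gross-section yield.

607.5 kN (gross-section yield governs)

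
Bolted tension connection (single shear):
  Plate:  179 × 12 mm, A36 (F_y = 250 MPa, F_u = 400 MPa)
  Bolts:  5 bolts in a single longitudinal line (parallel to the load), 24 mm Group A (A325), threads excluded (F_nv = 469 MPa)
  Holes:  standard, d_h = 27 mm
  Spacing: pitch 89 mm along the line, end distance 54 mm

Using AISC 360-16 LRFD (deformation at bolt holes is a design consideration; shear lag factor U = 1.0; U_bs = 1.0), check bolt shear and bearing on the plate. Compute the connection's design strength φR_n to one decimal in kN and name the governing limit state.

795.6 kN (bolt shear governs)

Bolt shear: A_b = π(24)²/4 = 452.39 mm². φR_n = 0.75 × 469 × 452.39 × 5 × 1 = 795.6 kN.
Bearing (12 mm plate, F_u = 400 MPa): end bolts L_c = 54 − 27/2 = 40.5, R_n = min(1.2×40.5×12×400, 2.4×24×12×400) = 233.28 kN/bolt; interior L_c = 89 − 27 = 62, R_n = 276.48 kN/bolt. φR_n = 0.75 × (1×233.28 + 4×276.48) = 1004.4 kN.
Governing: min(795.6, 1004.4) = 795.6 kN → bolt shear.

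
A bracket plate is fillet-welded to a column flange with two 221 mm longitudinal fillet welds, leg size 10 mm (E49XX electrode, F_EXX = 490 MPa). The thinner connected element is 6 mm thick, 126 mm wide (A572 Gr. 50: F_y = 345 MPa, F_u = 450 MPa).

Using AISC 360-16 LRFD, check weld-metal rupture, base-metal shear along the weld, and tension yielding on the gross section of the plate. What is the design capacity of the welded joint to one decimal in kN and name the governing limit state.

234.7 kN (gross-section yield governs)

Weld metal: throat = 0.707×10 = 7.07 mm, L = 2×221 = 442 mm. φR_n = 0.75 × 0.6 × 490 × 7.07 × 442 = 689.0 kN.
Base metal shear (6 mm plate): yield φR_n = 1.0×0.6×345×6×442 = 549.0 kN; rupture φR_n = 0.75×0.6×450×6×442 = 537.0 kN; take 537.0 kN (rupture).
Tension yield (gross): A_g = 126×6 = 756 mm². φR_n = 0.90 × 345 × 756 = 234.7 kN.
Governing: min(689.0, 537.0, 234.7) = 234.7 kN → gross-section yield.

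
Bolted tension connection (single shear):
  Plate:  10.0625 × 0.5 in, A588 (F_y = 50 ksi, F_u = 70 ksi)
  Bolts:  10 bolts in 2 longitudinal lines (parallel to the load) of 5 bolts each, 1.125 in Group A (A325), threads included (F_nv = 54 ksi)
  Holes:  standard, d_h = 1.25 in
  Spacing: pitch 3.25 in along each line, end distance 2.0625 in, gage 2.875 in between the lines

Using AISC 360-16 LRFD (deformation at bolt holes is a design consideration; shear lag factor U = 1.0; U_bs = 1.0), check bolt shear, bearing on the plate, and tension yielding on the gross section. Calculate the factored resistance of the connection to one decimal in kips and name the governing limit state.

226.4 kips (gross-section yield governs)

Bolt shear: A_b = π(1.125)²/4 = 0.99402 in². φR_n = 0.75 × 54 × 0.99402 × 10 × 1 = 402.6 kips.
Bearing (0.5 in plate, F_u = 70 ksi): end bolts L_c = 2.0625 − 1.25/2 = 1.4375, R_n = min(1.2×1.4375×0.5×70, 2.4×1.125×0.5×70) = 60.375 kips/bolt; interior L_c = 3.25 − 1.25 = 2, R_n = 84 kips/bolt. φR_n = 0.75 × (2×60.375 + 8×84) = 594.6 kips.
Tension yield (gross): A_g = 10.0625×0.5 = 5.0313 in². φR_n = 0.90 × 50 × 5.0313 = 226.4 kips.
Governing: min(402.6, 594.6, 226.4) = 226.4 kips → gross-section yield.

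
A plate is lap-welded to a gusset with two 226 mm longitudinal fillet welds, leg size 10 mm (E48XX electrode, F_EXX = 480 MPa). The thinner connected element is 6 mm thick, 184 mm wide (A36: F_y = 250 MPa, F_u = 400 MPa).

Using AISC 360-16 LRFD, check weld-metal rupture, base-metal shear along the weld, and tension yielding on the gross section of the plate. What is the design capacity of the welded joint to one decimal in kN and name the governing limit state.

248.4 kN (gross-section yield governs)

Weld metal: throat = 0.707×10 = 7.07 mm, L = 2×226 = 452 mm. φR_n = 0.75 × 0.6 × 480 × 7.07 × 452 = 690.3 kN.
Base metal shear (6 mm plate): yield φR_n = 1.0×0.6×250×6×452 = 406.8 kN; rupture φR_n = 0.75×0.6×400×6×452 = 488.2 kN; take 406.8 kN (yield).
Tension yield (gross): A_g = 184×6 = 1104 mm². φR_n = 0.90 × 250 × 1104 = 248.4 kN.
Governing: min(690.3, 406.8, 248.4) = 248.4 kN → gross-section yield.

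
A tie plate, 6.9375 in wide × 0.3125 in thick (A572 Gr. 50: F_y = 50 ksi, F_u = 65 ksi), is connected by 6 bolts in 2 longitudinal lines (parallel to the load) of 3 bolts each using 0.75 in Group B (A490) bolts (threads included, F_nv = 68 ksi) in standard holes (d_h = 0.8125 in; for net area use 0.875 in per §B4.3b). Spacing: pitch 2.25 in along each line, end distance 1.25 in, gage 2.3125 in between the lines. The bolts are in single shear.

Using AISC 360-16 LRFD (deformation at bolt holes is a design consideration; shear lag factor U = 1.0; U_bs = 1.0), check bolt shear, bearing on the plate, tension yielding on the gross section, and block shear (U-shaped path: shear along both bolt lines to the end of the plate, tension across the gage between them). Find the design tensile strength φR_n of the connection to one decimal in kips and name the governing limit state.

87.0 kips (block shear governs)

Bolt shear: A_b = π(0.75)²/4 = 0.44179 in². φR_n = 0.75 × 68 × 0.44179 × 6 × 1 = 135.2 kips.
Bearing (0.3125 in plate, F_u = 65 ksi): end bolts L_c = 1.25 − 0.8125/2 = 0.84375, R_n = min(1.2×0.84375×0.3125×65, 2.4×0.75×0.3125×65) = 20.566 kips/bolt; interior L_c = 2.25 − 0.8125 = 1.4375, R_n = 35.039 kips/bolt. φR_n = 0.75 × (2×20.566 + 4×35.039) = 136.0 kips.
Tension yield (gross): A_g = 6.9375×0.3125 = 2.168 in². φR_n = 0.90 × 50 × 2.168 = 97.6 kips.
Block shear: shear path 2×[1.25+2×2.25] = 2×5.75 in, A_gv = 3.5938, A_nv = 2×(5.75 − 2.5×0.875)×0.3125 = 2.2266 in²; tension across gage: (2.3125 − 1×0.875)×0.3125 = 0.44922 in². R_n = min(0.6×65×2.2266, 0.6×50×3.5938) + 1.0×65×0.44922 = min(86.837, 107.81) + 29.199 = 116.04 kips. φR_n = 0.75 × 116.04 = 87.0 kips.
Governing: min(135.2, 136.0, 97.6, 87.0) = 87.0 kips → block shear.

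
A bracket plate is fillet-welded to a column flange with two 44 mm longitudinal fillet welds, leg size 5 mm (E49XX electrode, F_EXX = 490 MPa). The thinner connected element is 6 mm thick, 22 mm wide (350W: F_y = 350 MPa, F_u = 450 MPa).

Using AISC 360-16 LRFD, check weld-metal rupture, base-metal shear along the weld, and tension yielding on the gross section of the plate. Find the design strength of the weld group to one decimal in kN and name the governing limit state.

41.6 kN (gross-section yield governs)

Weld metal: throat = 0.707×5 = 3.535 mm, L = 2×44 = 88 mm. φR_n = 0.75 × 0.6 × 490 × 3.535 × 88 = 68.6 kN.
Base metal shear (6 mm plate): yield φR_n = 1.0×0.6×350×6×88 = 110.9 kN; rupture φR_n = 0.75×0.6×450×6×88 = 106.9 kN; take 106.9 kN (rupture).
Tension yield (gross): A_g = 22×6 = 132 mm². φR_n = 0.90 × 350 × 132 = 41.6 kN.
Governing: min(68.6, 106.9, 41.6) = 41.6 kN → gross-section yield.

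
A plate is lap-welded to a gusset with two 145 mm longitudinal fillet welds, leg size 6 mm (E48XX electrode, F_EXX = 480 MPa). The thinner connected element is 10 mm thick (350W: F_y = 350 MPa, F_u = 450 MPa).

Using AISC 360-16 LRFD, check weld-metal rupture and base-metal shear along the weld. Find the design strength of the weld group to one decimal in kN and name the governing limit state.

Weld metal: throat = 0.707×6 = 4.242 mm, L = 2×145 = 290 mm. φR_n = 0.75 × 0.6 × 480 × 4.242 × 290 = 265.7 kN.
Base metal shear (10 mm plate): yield φR_n = 1.0×0.6×350×10×290 = 609.0 kN; rupture φR_n = 0.75×0.6×450×10×290 = 587.3 kN; take 587.3 kN (rupture).
Governing: min(265.7, 587.3) = 265.7 kN → weld metal.

265.7 kN (weld metal governs)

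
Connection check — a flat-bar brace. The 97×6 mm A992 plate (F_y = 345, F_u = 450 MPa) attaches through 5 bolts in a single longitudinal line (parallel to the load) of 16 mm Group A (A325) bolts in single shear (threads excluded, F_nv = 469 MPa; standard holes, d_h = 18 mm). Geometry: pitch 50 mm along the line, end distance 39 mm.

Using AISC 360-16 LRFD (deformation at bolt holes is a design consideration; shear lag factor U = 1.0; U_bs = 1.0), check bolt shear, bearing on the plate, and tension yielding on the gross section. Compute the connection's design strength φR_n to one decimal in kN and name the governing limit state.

180.7 kN (gross-section yield governs)

Bolt shear: A_b = π(16)²/4 = 201.06 mm². φR_n = 0.75 × 469 × 201.06 × 5 × 1 = 353.6 kN.
Bearing (6 mm plate, F_u = 450 MPa): end bolts L_c = 39 − 18/2 = 30, R_n = min(1.2×30×6×450, 2.4×16×6×450) = 97.2 kN/bolt; interior L_c = 50 − 18 = 32, R_n = 103.68 kN/bolt. φR_n = 0.75 × (1×97.2 + 4×103.68) = 383.9 kN.
Tension yield (gross): A_g = 97×6 = 582 mm². φR_n = 0.90 × 345 × 582 = 180.7 kN.
Governing: min(353.6, 383.9, 180.7) = 180.7 kN → gross-section yield.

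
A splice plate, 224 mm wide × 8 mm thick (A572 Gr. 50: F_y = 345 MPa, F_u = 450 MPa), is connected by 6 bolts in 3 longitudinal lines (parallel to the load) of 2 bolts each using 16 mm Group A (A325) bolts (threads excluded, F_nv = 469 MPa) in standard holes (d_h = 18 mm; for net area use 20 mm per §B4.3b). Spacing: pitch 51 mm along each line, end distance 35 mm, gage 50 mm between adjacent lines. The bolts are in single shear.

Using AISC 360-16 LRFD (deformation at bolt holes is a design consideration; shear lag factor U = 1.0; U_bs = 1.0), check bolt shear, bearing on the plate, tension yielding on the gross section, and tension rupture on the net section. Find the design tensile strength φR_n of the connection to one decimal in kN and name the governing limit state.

424.3 kN (bolt shear governs)

Bolt shear: A_b = π(16)²/4 = 201.06 mm². φR_n = 0.75 × 469 × 201.06 × 6 × 1 = 424.3 kN.
Bearing (8 mm plate, F_u = 450 MPa): end bolts L_c = 35 − 18/2 = 26, R_n = min(1.2×26×8×450, 2.4×16×8×450) = 112.32 kN/bolt; interior L_c = 51 − 18 = 33, R_n = 138.24 kN/bolt. φR_n = 0.75 × (3×112.32 + 3×138.24) = 563.8 kN.
Tension yield (gross): A_g = 224×8 = 1792 mm². φR_n = 0.90 × 345 × 1792 = 556.4 kN.
Tension rupture (net): A_n = (224 − 3×20)×8 = 1312 mm² (U = 1.0, A_e = A_n). φR_n = 0.75 × 450 × 1312 = 442.8 kN.
Governing: min(424.3, 563.8, 556.4, 442.8) = 424.3 kN → bolt shear.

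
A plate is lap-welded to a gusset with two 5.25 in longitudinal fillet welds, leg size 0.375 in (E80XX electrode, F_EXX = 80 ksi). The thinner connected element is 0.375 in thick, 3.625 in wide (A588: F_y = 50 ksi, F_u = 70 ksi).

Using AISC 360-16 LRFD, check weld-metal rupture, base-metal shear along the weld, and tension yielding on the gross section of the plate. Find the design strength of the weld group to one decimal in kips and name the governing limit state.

Weld metal: throat = 0.707×0.375 = 0.26513 in, L = 2×5.25 = 10.5 in. φR_n = 0.75 × 0.6 × 80 × 0.26513 × 10.5 = 100.2 kips.
Base metal shear (0.375 in plate): yield φR_n = 1.0×0.6×50×0.375×10.5 = 118.1 kips; rupture φR_n = 0.75×0.6×70×0.375×10.5 = 124.0 kips; take 118.1 kips (yield).
Tension yield (gross): A_g = 3.625×0.375 = 1.3594 in². φR_n = 0.90 × 50 × 1.3594 = 61.2 kips.
Governing: min(100.2, 118.1, 61.2) = 61.2 kips → gross-section yield.

61.2 kips (gross-section yield governs)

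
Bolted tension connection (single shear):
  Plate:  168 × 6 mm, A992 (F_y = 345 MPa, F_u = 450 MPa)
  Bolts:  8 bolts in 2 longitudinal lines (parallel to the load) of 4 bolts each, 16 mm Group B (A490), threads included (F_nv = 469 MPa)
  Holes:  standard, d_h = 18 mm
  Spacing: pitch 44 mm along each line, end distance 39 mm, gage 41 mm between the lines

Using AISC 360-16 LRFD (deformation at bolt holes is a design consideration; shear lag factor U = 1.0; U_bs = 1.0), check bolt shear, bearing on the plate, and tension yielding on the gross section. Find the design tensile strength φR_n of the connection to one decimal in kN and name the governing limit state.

313.0 kN (gross-section yield governs)

Bolt shear: A_b = π(16)²/4 = 201.06 mm². φR_n = 0.75 × 469 × 201.06 × 8 × 1 = 565.8 kN.
Bearing (6 mm plate, F_u = 450 MPa): end bolts L_c = 39 − 18/2 = 30, R_n = min(1.2×30×6×450, 2.4×16×6×450) = 97.2 kN/bolt; interior L_c = 44 − 18 = 26, R_n = 84.24 kN/bolt. φR_n = 0.75 × (2×97.2 + 6×84.24) = 524.9 kN.
Tension yield (gross): A_g = 168×6 = 1008 mm². φR_n = 0.90 × 345 × 1008 = 313.0 kN.
Governing: min(565.8, 524.9, 313.0) = 313.0 kN → gross-section yield.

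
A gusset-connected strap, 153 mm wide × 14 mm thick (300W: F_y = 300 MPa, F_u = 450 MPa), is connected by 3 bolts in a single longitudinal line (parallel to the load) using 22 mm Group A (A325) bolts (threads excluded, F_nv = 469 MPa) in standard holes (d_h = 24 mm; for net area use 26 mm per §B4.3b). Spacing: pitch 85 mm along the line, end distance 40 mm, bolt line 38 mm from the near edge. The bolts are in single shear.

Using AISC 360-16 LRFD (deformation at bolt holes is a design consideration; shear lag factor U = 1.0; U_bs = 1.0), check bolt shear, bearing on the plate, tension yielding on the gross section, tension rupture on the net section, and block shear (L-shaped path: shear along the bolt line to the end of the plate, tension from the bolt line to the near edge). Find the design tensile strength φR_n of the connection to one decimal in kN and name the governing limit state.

Bolt shear: A_b = π(22)²/4 = 380.13 mm². φR_n = 0.75 × 469 × 380.13 × 3 × 1 = 401.1 kN.
Bearing (14 mm plate, F_u = 450 MPa): end bolts L_c = 40 − 24/2 = 28, R_n = min(1.2×28×14×450, 2.4×22×14×450) = 211.68 kN/bolt; interior L_c = 85 − 24 = 61, R_n = 332.64 kN/bolt. φR_n = 0.75 × (1×211.68 + 2×332.64) = 657.7 kN.
Tension yield (gross): A_g = 153×14 = 2142 mm². φR_n = 0.90 × 300 × 2142 = 578.3 kN.
Tension rupture (net): A_n = (153 − 1×26)×14 = 1778 mm² (U = 1.0, A_e = A_n). φR_n = 0.75 × 450 × 1778 = 600.1 kN.
Block shear: shear path 1×[40+2×85] = 1×210 mm, A_gv = 2940, A_nv = 1×(210 − 2.5×26)×14 = 2030 mm²; tension to near edge: (38 − 0.5×26)×14 = 350 mm². R_n = min(0.6×450×2030, 0.6×300×2940) + 1.0×450×350 = min(548.1, 529.2) + 157.5 = 686.7 kN. φR_n = 0.75 × 686.7 = 515.0 kN.
Governing: min(401.1, 657.7, 578.3, 600.1, 515.0) = 401.1 kN → bolt shear.

401.1 kN (bolt shear governs)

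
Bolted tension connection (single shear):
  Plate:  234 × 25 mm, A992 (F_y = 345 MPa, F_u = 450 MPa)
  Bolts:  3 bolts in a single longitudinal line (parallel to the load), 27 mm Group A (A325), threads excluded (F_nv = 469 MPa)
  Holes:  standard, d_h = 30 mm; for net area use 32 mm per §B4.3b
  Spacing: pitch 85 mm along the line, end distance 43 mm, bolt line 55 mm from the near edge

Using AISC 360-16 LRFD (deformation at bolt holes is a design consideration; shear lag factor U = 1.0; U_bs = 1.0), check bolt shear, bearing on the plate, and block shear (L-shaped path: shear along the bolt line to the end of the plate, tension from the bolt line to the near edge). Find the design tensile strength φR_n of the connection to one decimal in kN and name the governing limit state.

Bolt shear: A_b = π(27)²/4 = 572.56 mm². φR_n = 0.75 × 469 × 572.56 × 3 × 1 = 604.2 kN.
Bearing (25 mm plate, F_u = 450 MPa): end bolts L_c = 43 − 30/2 = 28, R_n = min(1.2×28×25×450, 2.4×27×25×450) = 378 kN/bolt; interior L_c = 85 − 30 = 55, R_n = 729 kN/bolt. φR_n = 0.75 × (1×378 + 2×729) = 1377.0 kN.
Block shear: shear path 1×[43+2×85] = 1×213 mm, A_gv = 5325, A_nv = 1×(213 − 2.5×32)×25 = 3325 mm²; tension to near edge: (55 − 0.5×32)×25 = 975 mm². R_n = min(0.6×450×3325, 0.6×345×5325) + 1.0×450×975 = min(897.75, 1102.3) + 438.75 = 1336.5 kN. φR_n = 0.75 × 1336.5 = 1002.4 kN.
Governing: min(604.2, 1377.0, 1002.4) = 604.2 kN → bolt shear.

604.2 kN (bolt shear governs)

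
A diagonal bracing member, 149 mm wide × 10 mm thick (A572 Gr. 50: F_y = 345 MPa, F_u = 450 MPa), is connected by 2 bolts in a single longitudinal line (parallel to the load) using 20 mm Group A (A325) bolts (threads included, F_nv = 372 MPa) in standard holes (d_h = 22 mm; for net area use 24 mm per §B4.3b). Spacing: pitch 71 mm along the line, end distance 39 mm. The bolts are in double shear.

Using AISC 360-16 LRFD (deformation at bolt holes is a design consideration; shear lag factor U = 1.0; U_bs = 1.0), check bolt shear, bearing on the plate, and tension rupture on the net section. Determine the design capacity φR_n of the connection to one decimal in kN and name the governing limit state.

275.4 kN (bearing governs)

Bolt shear: A_b = π(20)²/4 = 314.16 mm². φR_n = 0.75 × 372 × 314.16 × 2 × 2 = 350.6 kN.
Bearing (10 mm plate, F_u = 450 MPa): end bolts L_c = 39 − 22/2 = 28, R_n = min(1.2×28×10×450, 2.4×20×10×450) = 151.2 kN/bolt; interior L_c = 71 − 22 = 49, R_n = 216 kN/bolt. φR_n = 0.75 × (1×151.2 + 1×216) = 275.4 kN.
Tension rupture (net): A_n = (149 − 1×24)×10 = 1250 mm² (U = 1.0, A_e = A_n). φR_n = 0.75 × 450 × 1250 = 421.9 kN.
Governing: min(350.6, 275.4, 421.9) = 275.4 kN → bearing.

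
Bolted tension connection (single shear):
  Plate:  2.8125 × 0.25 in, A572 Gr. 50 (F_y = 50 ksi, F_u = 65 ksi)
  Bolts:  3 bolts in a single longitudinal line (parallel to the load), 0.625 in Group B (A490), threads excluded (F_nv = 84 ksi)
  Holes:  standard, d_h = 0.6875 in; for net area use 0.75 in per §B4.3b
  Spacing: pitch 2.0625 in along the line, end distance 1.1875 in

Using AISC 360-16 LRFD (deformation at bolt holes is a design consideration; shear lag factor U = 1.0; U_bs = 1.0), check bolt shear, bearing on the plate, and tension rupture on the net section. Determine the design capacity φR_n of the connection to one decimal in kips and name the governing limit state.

Bolt shear: A_b = π(0.625)²/4 = 0.3068 in². φR_n = 0.75 × 84 × 0.3068 × 3 × 1 = 58.0 kips.
Bearing (0.25 in plate, F_u = 65 ksi): end bolts L_c = 1.1875 − 0.6875/2 = 0.84375, R_n = min(1.2×0.84375×0.25×65, 2.4×0.625×0.25×65) = 16.453 kips/bolt; interior L_c = 2.0625 − 0.6875 = 1.375, R_n = 24.375 kips/bolt. φR_n = 0.75 × (1×16.453 + 2×24.375) = 48.9 kips.
Tension rupture (net): A_n = (2.8125 − 1×0.75)×0.25 = 0.51563 in² (U = 1.0, A_e = A_n). φR_n = 0.75 × 65 × 0.51563 = 25.1 kips.
Governing: min(58.0, 48.9, 25.1) = 25.1 kips → net-section rupture.

25.1 kips (net-section rupture governs)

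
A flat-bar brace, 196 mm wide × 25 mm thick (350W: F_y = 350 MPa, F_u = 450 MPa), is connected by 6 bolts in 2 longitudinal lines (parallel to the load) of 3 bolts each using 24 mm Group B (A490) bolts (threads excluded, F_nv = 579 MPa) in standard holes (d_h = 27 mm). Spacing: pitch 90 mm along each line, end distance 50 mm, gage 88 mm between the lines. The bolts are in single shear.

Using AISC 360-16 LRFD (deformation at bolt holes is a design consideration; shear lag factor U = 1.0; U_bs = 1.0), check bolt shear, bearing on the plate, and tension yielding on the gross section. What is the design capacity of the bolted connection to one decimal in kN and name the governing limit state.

1178.7 kN (bolt shear governs)

Bolt shear: A_b = π(24)²/4 = 452.39 mm². φR_n = 0.75 × 579 × 452.39 × 6 × 1 = 1178.7 kN.
Bearing (25 mm plate, F_u = 450 MPa): end bolts L_c = 50 − 27/2 = 36.5, R_n = min(1.2×36.5×25×450, 2.4×24×25×450) = 492.75 kN/bolt; interior L_c = 90 − 27 = 63, R_n = 648 kN/bolt. φR_n = 0.75 × (2×492.75 + 4×648) = 2683.1 kN.
Tension yield (gross): A_g = 196×25 = 4900 mm². φR_n = 0.90 × 350 × 4900 = 1543.5 kN.
Governing: min(1178.7, 2683.1, 1543.5) = 1178.7 kN → bolt shear.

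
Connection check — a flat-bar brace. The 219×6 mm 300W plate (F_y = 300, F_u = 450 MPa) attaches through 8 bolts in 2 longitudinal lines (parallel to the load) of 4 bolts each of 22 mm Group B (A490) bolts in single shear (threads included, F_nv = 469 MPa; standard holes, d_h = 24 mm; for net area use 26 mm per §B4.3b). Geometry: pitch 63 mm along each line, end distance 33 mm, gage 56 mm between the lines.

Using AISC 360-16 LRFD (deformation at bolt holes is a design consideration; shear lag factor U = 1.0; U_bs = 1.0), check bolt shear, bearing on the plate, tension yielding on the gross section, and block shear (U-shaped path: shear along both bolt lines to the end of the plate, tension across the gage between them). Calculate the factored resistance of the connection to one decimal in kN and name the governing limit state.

354.8 kN (gross-section yield governs)

Bolt shear: A_b = π(22)²/4 = 380.13 mm². φR_n = 0.75 × 469 × 380.13 × 8 × 1 = 1069.7 kN.
Bearing (6 mm plate, F_u = 450 MPa): end bolts L_c = 33 − 24/2 = 21, R_n = min(1.2×21×6×450, 2.4×22×6×450) = 68.04 kN/bolt; interior L_c = 63 − 24 = 39, R_n = 126.36 kN/bolt. φR_n = 0.75 × (2×68.04 + 6×126.36) = 670.7 kN.
Tension yield (gross): A_g = 219×6 = 1314 mm². φR_n = 0.90 × 300 × 1314 = 354.8 kN.
Block shear: shear path 2×[33+3×63] = 2×222 mm, A_gv = 2664, A_nv = 2×(222 − 3.5×26)×6 = 1572 mm²; tension across gage: (56 − 1×26)×6 = 180 mm². R_n = min(0.6×450×1572, 0.6×300×2664) + 1.0×450×180 = min(424.44, 479.52) + 81 = 505.44 kN. φR_n = 0.75 × 505.44 = 379.1 kN.
Governing: min(1069.7, 670.7, 354.8, 379.1) = 354.8 kN → gross-section yield.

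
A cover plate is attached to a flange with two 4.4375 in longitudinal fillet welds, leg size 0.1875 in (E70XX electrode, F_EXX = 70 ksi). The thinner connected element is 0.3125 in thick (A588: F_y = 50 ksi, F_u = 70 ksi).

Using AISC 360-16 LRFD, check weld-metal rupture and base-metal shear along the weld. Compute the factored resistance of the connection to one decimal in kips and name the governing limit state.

Weld metal: throat = 0.707×0.1875 = 0.13256 in, L = 2×4.4375 = 8.875 in. φR_n = 0.75 × 0.6 × 70 × 0.13256 × 8.875 = 37.1 kips.
Base metal shear (0.3125 in plate): yield φR_n = 1.0×0.6×50×0.3125×8.875 = 83.2 kips; rupture φR_n = 0.75×0.6×70×0.3125×8.875 = 87.4 kips; take 83.2 kips (yield).
Governing: min(37.1, 83.2) = 37.1 kips → weld metal.

37.1 kips (weld metal governs)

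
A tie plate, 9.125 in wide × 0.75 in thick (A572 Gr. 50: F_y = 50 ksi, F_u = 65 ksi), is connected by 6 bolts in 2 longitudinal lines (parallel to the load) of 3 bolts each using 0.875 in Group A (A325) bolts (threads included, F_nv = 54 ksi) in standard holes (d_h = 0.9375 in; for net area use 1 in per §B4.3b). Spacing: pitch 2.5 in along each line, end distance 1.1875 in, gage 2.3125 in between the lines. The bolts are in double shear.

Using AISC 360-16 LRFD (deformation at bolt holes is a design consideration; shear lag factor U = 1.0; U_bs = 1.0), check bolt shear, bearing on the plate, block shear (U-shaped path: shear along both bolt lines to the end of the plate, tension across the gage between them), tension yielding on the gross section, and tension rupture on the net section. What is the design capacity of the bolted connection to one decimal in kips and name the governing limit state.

209.8 kips (block shear governs)

Bolt shear: A_b = π(0.875)²/4 = 0.60132 in². φR_n = 0.75 × 54 × 0.60132 × 6 × 2 = 292.2 kips.
Bearing (0.75 in plate, F_u = 65 ksi): end bolts L_c = 1.1875 − 0.9375/2 = 0.71875, R_n = min(1.2×0.71875×0.75×65, 2.4×0.875×0.75×65) = 42.047 kips/bolt; interior L_c = 2.5 − 0.9375 = 1.5625, R_n = 91.406 kips/bolt. φR_n = 0.75 × (2×42.047 + 4×91.406) = 337.3 kips.
Block shear: shear path 2×[1.1875+2×2.5] = 2×6.1875 in, A_gv = 9.2813, A_nv = 2×(6.1875 − 2.5×1)×0.75 = 5.5313 in²; tension across gage: (2.3125 − 1×1)×0.75 = 0.98438 in². R_n = min(0.6×65×5.5313, 0.6×50×9.2813) + 1.0×65×0.98438 = min(215.72, 278.44) + 63.985 = 279.71 kips. φR_n = 0.75 × 279.71 = 209.8 kips.
Tension yield (gross): A_g = 9.125×0.75 = 6.8438 in². φR_n = 0.90 × 50 × 6.8438 = 308.0 kips.
Tension rupture (net): A_n = (9.125 − 2×1)×0.75 = 5.3438 in² (U = 1.0, A_e = A_n). φR_n = 0.75 × 65 × 5.3438 = 260.5 kips.
Governing: min(292.2, 337.3, 209.8, 308.0, 260.5) = 209.8 kips → block shear.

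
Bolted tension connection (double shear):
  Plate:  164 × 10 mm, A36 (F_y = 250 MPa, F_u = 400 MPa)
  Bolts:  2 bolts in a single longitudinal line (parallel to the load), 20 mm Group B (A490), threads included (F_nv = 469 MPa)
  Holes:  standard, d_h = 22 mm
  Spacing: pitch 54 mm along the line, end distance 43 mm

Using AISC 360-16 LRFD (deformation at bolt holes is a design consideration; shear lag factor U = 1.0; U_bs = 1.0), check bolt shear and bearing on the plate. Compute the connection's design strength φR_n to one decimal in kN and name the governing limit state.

230.4 kN (bearing governs)

Bolt shear: A_b = π(20)²/4 = 314.16 mm². φR_n = 0.75 × 469 × 314.16 × 2 × 2 = 442.0 kN.
Bearing (10 mm plate, F_u = 400 MPa): end bolts L_c = 43 − 22/2 = 32, R_n = min(1.2×32×10×400, 2.4×20×10×400) = 153.6 kN/bolt; interior L_c = 54 − 22 = 32, R_n = 153.6 kN/bolt. φR_n = 0.75 × (1×153.6 + 1×153.6) = 230.4 kN.
Governing: min(442.0, 230.4) = 230.4 kN → bearing.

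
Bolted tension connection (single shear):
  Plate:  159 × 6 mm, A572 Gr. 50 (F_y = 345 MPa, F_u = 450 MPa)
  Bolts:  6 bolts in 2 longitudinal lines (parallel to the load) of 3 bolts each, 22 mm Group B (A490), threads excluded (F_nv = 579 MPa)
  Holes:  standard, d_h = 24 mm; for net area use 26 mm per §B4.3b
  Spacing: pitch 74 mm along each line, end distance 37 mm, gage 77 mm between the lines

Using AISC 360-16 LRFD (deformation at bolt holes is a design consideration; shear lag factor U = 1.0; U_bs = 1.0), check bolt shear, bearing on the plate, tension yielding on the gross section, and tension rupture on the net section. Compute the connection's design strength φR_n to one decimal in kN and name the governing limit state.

Bolt shear: A_b = π(22)²/4 = 380.13 mm². φR_n = 0.75 × 579 × 380.13 × 6 × 1 = 990.4 kN.
Bearing (6 mm plate, F_u = 450 MPa): end bolts L_c = 37 − 24/2 = 25, R_n = min(1.2×25×6×450, 2.4×22×6×450) = 81 kN/bolt; interior L_c = 74 − 24 = 50, R_n = 142.56 kN/bolt. φR_n = 0.75 × (2×81 + 4×142.56) = 549.2 kN.
Tension yield (gross): A_g = 159×6 = 954 mm². φR_n = 0.90 × 345 × 954 = 296.2 kN.
Tension rupture (net): A_n = (159 − 2×26)×6 = 642 mm² (U = 1.0, A_e = A_n). φR_n = 0.75 × 450 × 642 = 216.7 kN.
Governing: min(990.4, 549.2, 296.2, 216.7) = 216.7 kN → net-section rupture.

216.7 kN (net-section rupture governs)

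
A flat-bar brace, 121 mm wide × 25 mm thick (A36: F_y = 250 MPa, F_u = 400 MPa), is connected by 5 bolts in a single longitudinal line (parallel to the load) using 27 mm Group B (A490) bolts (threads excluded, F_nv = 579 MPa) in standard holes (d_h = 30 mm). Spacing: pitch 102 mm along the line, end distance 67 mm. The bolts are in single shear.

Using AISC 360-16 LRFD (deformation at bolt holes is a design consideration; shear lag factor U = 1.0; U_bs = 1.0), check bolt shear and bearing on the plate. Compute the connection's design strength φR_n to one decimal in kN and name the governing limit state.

Bolt shear: A_b = π(27)²/4 = 572.56 mm². φR_n = 0.75 × 579 × 572.56 × 5 × 1 = 1243.2 kN.
Bearing (25 mm plate, F_u = 400 MPa): end bolts L_c = 67 − 30/2 = 52, R_n = min(1.2×52×25×400, 2.4×27×25×400) = 624 kN/bolt; interior L_c = 102 − 30 = 72, R_n = 648 kN/bolt. φR_n = 0.75 × (1×624 + 4×648) = 2412.0 kN.
Governing: min(1243.2, 2412.0) = 1243.2 kN → bolt shear.

1243.2 kN (bolt shear governs)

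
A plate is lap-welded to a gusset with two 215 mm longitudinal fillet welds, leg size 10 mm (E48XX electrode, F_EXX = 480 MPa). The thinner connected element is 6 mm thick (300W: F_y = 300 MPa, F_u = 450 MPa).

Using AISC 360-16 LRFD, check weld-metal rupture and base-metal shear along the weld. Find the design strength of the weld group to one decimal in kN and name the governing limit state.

464.4 kN (base-metal shear governs)

Weld metal: throat = 0.707×10 = 7.07 mm, L = 2×215 = 430 mm. φR_n = 0.75 × 0.6 × 480 × 7.07 × 430 = 656.7 kN.
Base metal shear (6 mm plate): yield φR_n = 1.0×0.6×300×6×430 = 464.4 kN; rupture φR_n = 0.75×0.6×450×6×430 = 522.5 kN; take 464.4 kN (yield).
Governing: min(656.7, 464.4) = 464.4 kN → base-metal shear.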